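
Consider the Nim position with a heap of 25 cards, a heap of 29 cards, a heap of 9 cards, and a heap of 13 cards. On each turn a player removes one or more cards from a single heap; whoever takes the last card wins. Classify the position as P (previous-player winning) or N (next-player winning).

Nim-sum: 25 XOR 29 XOR 9 XOR 13 = 0.
The nim-sum is 0, so this is a P-position: the player to move is in a losing position under optimal play.

P-position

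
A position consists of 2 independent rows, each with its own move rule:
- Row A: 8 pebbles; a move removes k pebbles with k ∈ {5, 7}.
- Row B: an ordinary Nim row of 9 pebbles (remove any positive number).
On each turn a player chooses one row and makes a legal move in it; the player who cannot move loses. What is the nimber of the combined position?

8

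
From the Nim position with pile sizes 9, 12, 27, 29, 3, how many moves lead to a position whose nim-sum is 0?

Compute the nim-sum pairwise:
9 ⊕ 12 = 5
5 ⊕ 27 = 30
30 ⊕ 29 = 3
3 ⊕ 3 = 0
The nim-sum is already 0, so every move leaves a nonzero nim-sum — there are no winning moves.

0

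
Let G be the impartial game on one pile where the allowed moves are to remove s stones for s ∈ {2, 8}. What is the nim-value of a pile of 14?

0

Grundy values for subtraction set {2, 8}:
k:     0  1  2  3  4  5  6  7  8  9 10 11 12 13 14
g(k):  0  0  1  1  0  0  1  1  2  2  0  0  1  1  0
So g(14) = 0.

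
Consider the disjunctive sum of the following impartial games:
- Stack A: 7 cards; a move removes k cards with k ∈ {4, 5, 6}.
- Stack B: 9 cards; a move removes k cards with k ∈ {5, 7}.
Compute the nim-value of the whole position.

0

For stack A, compute g(0), g(1), … with moves {4, 5, 6}:
k:     0  1  2  3  4  5  6  7
g(k):  0  0  0  0  1  1  1  1
So g(7) = 1.
Grundy values for stack B (subtraction set {5, 7}):
g(0) = mex{} = 0
g(1) = mex{} = 0
g(2) = mex{} = 0
g(3) = mex{} = 0
g(4) = mex{} = 0
g(5) = mex{0} = 1
g(6) = mex{0} = 1
g(7) = mex{0} = 1
g(8) = mex{0} = 1
g(9) = mex{0} = 1
So g(9) = 1.
By the Sprague-Grundy theorem, the Grundy value of a sum of independent games is the XOR of the component values.
Combined value = 1 XOR 1 = 0.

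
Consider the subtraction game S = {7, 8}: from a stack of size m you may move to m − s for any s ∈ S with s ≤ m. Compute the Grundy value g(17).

0

Build the Grundy sequence with g(k) = mex{g(k−s) : s ∈ {7, 8}, s ≤ k}:
k:     0  1  2  3  4  5  6  7  8  9 10 11 12 13 14 15 16 17
g(k):  0  0  0  0  0  0  0  1  1  1  1  1  1  1  2  0  0  0
So g(17) = 0.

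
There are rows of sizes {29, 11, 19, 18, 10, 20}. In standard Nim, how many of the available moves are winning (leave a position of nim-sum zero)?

Compute the nim-sum pairwise:
29 XOR 11 = 22
22 XOR 19 = 5
5 XOR 18 = 23
23 XOR 10 = 29
29 XOR 20 = 9
The overall nim-sum is X = 9. A row of size p has a winning move iff p XOR X < p (reduce it to p XOR X).
  29: 29 XOR 9 = 20 < 29 — winning move (to 20).
  11: 11 XOR 9 = 2 < 11 — winning move (to 2).
  19: 19 XOR 9 = 26 ≥ 19 — no move.
  18: 18 XOR 9 = 27 ≥ 18 — no move.
  10: 10 XOR 9 = 3 < 10 — winning move (to 3).
  20: 20 XOR 9 = 29 ≥ 20 — no move.
That gives 3 winning moves.

3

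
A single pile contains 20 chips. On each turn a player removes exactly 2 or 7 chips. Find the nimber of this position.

1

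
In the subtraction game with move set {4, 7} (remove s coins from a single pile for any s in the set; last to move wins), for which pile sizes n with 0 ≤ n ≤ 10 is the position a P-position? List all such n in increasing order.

0, 1, 2, 3

Build the Grundy sequence with g(k) = mex{g(k−s) : s ∈ {4, 7}, s ≤ k}:
k:     0  1  2  3  4  5  6  7  8  9 10
g(k):  0  0  0  0  1  1  1  1  2  2  2
The P-positions (g = 0) in 0..10 are 0, 1, 2, 3.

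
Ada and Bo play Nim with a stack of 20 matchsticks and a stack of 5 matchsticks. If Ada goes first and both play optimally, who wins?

Ada wins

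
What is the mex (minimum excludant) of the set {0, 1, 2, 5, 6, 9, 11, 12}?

The values 0, 1, 2 are all present; 3 is the first non-negative integer missing from the set.

3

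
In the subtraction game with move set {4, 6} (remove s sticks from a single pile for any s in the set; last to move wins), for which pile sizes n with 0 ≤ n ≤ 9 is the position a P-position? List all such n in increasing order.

Compute g(0), g(1), … for moves {4, 6}:
g(0) = mex{} = 0
g(1) = mex{} = 0
g(2) = mex{} = 0
g(3) = mex{} = 0
g(4) = mex{0} = 1
g(5) = mex{0} = 1
g(6) = mex{0} = 1
g(7) = mex{0} = 1
g(8) = mex{0,1} = 2
g(9) = mex{0,1} = 2
The P-positions (g = 0) in 0..9 are 0, 1, 2, 3.

0, 1, 2, 3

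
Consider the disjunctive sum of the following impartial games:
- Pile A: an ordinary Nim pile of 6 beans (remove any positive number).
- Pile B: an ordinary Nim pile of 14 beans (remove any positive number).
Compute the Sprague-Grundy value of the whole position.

8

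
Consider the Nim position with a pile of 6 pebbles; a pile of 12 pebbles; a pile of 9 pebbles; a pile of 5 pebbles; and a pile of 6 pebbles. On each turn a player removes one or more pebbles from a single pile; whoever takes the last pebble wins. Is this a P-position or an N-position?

Write each in binary and XOR column by column:
  0110  (6)
  1100  (12)
  1001  (9)
  0101  (5)
  0110  (6)
  ----
  0000  (0)
The nim-sum is 0, so this is a P-position: the player to move is in a losing position under optimal play.

P-position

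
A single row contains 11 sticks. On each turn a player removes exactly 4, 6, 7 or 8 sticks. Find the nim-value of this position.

2

Grundy values for subtraction set {4, 6, 7, 8}:
k:     0  1  2  3  4  5  6  7  8  9 10 11
g(k):  0  0  0  0  1  1  1  1  2  2  2  2
So g(11) = 2.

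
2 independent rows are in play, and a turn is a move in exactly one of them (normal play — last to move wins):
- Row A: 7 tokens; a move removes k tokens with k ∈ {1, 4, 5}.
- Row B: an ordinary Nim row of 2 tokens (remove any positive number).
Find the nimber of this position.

1

Build the Grundy sequence for row A with g(k) = mex{g(k−s) : s ∈ {1, 4, 5}, s ≤ k}:
g(0) = mex{} = 0
g(1) = mex{0} = 1
g(2) = mex{1} = 0
g(3) = mex{0} = 1
g(4) = mex{0,1} = 2
g(5) = mex{0,1,2} = 3
g(6) = mex{0,1,3} = 2
g(7) = mex{0,1,2} = 3
So g(7) = 3.
Row B is a plain Nim row of size 2, so its Grundy value is 2.
The value of a disjunctive sum is the nim-sum of the parts.
Combined value = 3 ⊕ 2 = 1.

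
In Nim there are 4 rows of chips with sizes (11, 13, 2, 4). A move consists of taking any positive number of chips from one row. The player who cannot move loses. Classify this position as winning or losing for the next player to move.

In binary:
  1011  (11)
  1101  (13)
  0010  (2)
  0100  (4)
  ----
  0000  (0)
The nim-sum is 0, so this is a P-position: the player to move is in a losing position under optimal play.

Losing position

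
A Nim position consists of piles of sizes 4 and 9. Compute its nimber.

13

In binary:
  0100  (4)
  1001  (9)
  ----
  1101  (13)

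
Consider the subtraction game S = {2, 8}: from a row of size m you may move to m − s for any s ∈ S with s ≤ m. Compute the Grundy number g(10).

Grundy values for subtraction set {2, 8}:
k:     0  1  2  3  4  5  6  7  8  9 10
g(k):  0  0  1  1  0  0  1  1  2  2  0
So g(10) = 0.

0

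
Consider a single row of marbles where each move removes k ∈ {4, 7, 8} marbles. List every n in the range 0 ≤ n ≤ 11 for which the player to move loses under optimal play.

0, 1, 2, 3

Compute g(0), g(1), … for moves {4, 7, 8}:
g(0) = mex{} = 0
g(1) = mex{} = 0
g(2) = mex{} = 0
g(3) = mex{} = 0
g(4) = mex{0} = 1
g(5) = mex{0} = 1
g(6) = mex{0} = 1
g(7) = mex{0} = 1
g(8) = mex{0,1} = 2
g(9) = mex{0,1} = 2
g(10) = mex{0,1} = 2
g(11) = mex{0,1} = 2
The P-positions (g = 0) in 0..11 are 0, 1, 2, 3.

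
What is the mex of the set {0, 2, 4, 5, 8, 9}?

1

0 is in the set but 1 is not, so the mex is 1.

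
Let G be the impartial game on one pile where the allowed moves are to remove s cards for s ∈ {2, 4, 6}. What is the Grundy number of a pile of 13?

Build the Grundy sequence with g(k) = mex{g(k−s) : s ∈ {2, 4, 6}, s ≤ k}:
g(0) = mex{} = 0
g(1) = mex{} = 0
g(2) = mex{0} = 1
g(3) = mex{0} = 1
g(4) = mex{0,1} = 2
g(5) = mex{0,1} = 2
g(6) = mex{0,1,2} = 3
g(7) = mex{0,1,2} = 3
g(8) = mex{1,2,3} = 0
g(9) = mex{1,2,3} = 0
g(10) = mex{0,2,3} = 1
g(11) = mex{0,2,3} = 1
g(12) = mex{0,1,3} = 2
g(13) = mex{0,1,3} = 2
So g(13) = 2.

2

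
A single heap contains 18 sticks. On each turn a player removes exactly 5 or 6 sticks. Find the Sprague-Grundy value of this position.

Compute g(0), g(1), … for moves {5, 6}:
k:     0  1  2  3  4  5  6  7  8  9 10 11 12 13 14 15 16 17 18
g(k):  0  0  0  0  0  1  1  1  1  1  2  0  0  0  0  0  1  1  1
So g(18) = 1.

1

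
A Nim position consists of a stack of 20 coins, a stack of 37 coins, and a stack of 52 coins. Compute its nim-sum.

5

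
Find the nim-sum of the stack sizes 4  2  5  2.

1

Compute the nim-sum pairwise:
4 ^ 2 = 6
6 ^ 5 = 3
3 ^ 2 = 1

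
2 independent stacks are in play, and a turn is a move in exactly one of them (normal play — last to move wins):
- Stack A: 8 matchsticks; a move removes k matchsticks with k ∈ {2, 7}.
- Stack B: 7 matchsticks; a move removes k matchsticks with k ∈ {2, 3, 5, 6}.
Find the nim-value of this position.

Build the Grundy sequence for stack A with g(k) = mex{g(k−s) : s ∈ {2, 7}, s ≤ k}:
g(0) = mex{} = 0
g(1) = mex{} = 0
g(2) = mex{0} = 1
g(3) = mex{0} = 1
g(4) = mex{1} = 0
g(5) = mex{1} = 0
g(6) = mex{0} = 1
g(7) = mex{0} = 1
g(8) = mex{0,1} = 2
So g(8) = 2.
For stack B, compute g(0), g(1), … with moves {2, 3, 5, 6}:
k:     0  1  2  3  4  5  6  7
g(k):  0  0  1  1  2  2  3  3
So g(7) = 3.
By the Sprague-Grundy theorem, the Grundy value of a sum of independent games is the XOR of the component values.
Combined value = 2 XOR 3 = 1.

1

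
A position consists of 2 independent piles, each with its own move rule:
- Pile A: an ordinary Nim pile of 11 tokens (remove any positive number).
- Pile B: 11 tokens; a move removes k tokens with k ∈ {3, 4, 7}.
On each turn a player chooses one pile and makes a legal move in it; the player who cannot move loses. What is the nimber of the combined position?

11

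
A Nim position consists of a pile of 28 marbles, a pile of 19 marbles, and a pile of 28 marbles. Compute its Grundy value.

19

Nim-sum: 28 ^ 19 ^ 28 = 19.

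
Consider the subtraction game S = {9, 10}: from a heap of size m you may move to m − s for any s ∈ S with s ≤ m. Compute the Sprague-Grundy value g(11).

1

Compute g(0), g(1), … for moves {9, 10}:
k:     0  1  2  3  4  5  6  7  8  9 10 11
g(k):  0  0  0  0  0  0  0  0  0  1  1  1
So g(11) = 1.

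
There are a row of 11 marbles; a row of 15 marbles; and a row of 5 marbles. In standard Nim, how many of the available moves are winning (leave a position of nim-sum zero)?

3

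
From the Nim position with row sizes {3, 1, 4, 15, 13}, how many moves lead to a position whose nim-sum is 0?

Compute the nim-sum pairwise:
3 ⊕ 1 = 2
2 ⊕ 4 = 6
6 ⊕ 15 = 9
9 ⊕ 13 = 4
The overall nim-sum is X = 4. A row of size p has a winning move iff p XOR X < p (reduce it to p XOR X).
  3: 3 XOR 4 = 7 ≥ 3 — no move.
  1: 1 XOR 4 = 5 ≥ 1 — no move.
  4: 4 XOR 4 = 0 < 4 — winning move (to 0).
  15: 15 XOR 4 = 11 < 15 — winning move (to 11).
  13: 13 XOR 4 = 9 < 13 — winning move (to 9).
That gives 3 winning moves.

3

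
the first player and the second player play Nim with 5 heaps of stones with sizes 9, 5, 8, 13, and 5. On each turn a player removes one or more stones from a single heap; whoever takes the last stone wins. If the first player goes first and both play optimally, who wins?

the first player wins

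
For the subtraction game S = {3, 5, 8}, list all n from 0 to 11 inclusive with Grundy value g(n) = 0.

Compute g(0), g(1), … for moves {3, 5, 8}:
g(0) = mex{} = 0
g(1) = mex{} = 0
g(2) = mex{} = 0
g(3) = mex{0} = 1
g(4) = mex{0} = 1
g(5) = mex{0} = 1
g(6) = mex{0,1} = 2
g(7) = mex{0,1} = 2
g(8) = mex{0,1} = 2
g(9) = mex{0,1,2} = 3
g(10) = mex{0,1,2} = 3
g(11) = mex{1,2} = 0
The P-positions (g = 0) in 0..11 are 0, 1, 2, 11.

0, 1, 2, 11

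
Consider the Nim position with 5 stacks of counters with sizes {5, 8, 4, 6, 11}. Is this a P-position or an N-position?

N-position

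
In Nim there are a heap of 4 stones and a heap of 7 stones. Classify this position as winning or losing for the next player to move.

Winning position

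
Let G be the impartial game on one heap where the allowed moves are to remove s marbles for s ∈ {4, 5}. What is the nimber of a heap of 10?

Compute g(0), g(1), … for moves {4, 5}:
k:     0  1  2  3  4  5  6  7  8  9 10
g(k):  0  0  0  0  1  1  1  1  2  0  0
So g(10) = 0.

0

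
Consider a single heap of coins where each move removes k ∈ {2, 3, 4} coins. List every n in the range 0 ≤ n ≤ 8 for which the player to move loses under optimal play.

0, 1, 6, 7

Compute g(0), g(1), … for moves {2, 3, 4}:
k:     0  1  2  3  4  5  6  7  8
g(k):  0  0  1  1  2  2  0  0  1
The P-positions (g = 0) in 0..8 are 0, 1, 6, 7.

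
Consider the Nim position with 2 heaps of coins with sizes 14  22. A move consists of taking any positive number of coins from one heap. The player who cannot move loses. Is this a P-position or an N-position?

N-position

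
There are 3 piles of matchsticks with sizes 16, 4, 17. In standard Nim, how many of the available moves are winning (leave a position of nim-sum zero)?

Nim-sum: 16 XOR 4 XOR 17 = 5.
The overall nim-sum is X = 5. A pile of size p has a winning move iff p XOR X < p (reduce it to p XOR X).
  16: 16 XOR 5 = 21 ≥ 16 — no move.
  4: 4 XOR 5 = 1 < 4 — winning move (to 1).
  17: 17 XOR 5 = 20 ≥ 17 — no move.
That gives 1 winning move.

1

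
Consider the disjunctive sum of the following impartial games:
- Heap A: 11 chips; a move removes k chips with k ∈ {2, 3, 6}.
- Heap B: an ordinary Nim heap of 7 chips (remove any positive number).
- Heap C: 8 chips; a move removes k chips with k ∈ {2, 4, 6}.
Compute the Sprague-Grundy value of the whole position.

6

Build the Grundy sequence for heap A with g(k) = mex{g(k−s) : s ∈ {2, 3, 6}, s ≤ k}:
k:     0  1  2  3  4  5  6  7  8  9 10 11
g(k):  0  0  1  1  2  0  3  1  2  0  0  1
So g(11) = 1.
Heap B is a plain Nim heap of size 7, so its Grundy value is 7.
Grundy values for heap C (subtraction set {2, 4, 6}):
g(0) = mex{} = 0
g(1) = mex{} = 0
g(2) = mex{0} = 1
g(3) = mex{0} = 1
g(4) = mex{0,1} = 2
g(5) = mex{0,1} = 2
g(6) = mex{0,1,2} = 3
g(7) = mex{0,1,2} = 3
g(8) = mex{1,2,3} = 0
So g(8) = 0.
The value of a disjunctive sum is the nim-sum of the parts.
Combined value = 1 ⊕ 7 ⊕ 0 = 6.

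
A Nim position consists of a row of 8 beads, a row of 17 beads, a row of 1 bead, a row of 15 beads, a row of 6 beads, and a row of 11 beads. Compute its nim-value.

Bitwise XOR of the heap sizes:
  01000  (8)
  10001  (17)
  00001  (1)
  01111  (15)
  00110  (6)
  01011  (11)
  -----
  11010  (26)

26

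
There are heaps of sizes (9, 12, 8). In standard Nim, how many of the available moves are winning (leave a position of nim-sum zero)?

3

Compute the nim-sum pairwise:
9 ^ 12 = 5
5 ^ 8 = 13
The overall nim-sum is X = 13. A heap of size p has a winning move iff p XOR X < p (reduce it to p XOR X).
  9: 9 XOR 13 = 4 < 9 — winning move (to 4).
  12: 12 XOR 13 = 1 < 12 — winning move (to 1).
  8: 8 XOR 13 = 5 < 8 — winning move (to 5).
That gives 3 winning moves.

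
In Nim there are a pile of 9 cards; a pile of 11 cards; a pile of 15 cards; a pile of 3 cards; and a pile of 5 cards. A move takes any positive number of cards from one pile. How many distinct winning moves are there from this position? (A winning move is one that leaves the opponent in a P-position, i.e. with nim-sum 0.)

Nim-sum: 9 ^ 11 ^ 15 ^ 3 ^ 5 = 11.
The overall nim-sum is X = 11. A pile of size p has a winning move iff p XOR X < p (reduce it to p XOR X).
  9: 9 XOR 11 = 2 < 9 — winning move (to 2).
  11: 11 XOR 11 = 0 < 11 — winning move (to 0).
  15: 15 XOR 11 = 4 < 15 — winning move (to 4).
  3: 3 XOR 11 = 8 ≥ 3 — no move.
  5: 5 XOR 11 = 14 ≥ 5 — no move.
That gives 3 winning moves.

3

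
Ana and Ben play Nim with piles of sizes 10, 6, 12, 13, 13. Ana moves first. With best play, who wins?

Compute the nim-sum pairwise:
10 ⊕ 6 = 12
12 ⊕ 12 = 0
0 ⊕ 13 = 13
13 ⊕ 13 = 0
The nim-sum is 0, so this is a P-position: the player to move is in a losing position under optimal play; Ana is about to move from it and so loses — Ben wins.

Ben wins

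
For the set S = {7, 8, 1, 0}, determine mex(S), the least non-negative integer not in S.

The values 0, 1 are all present; 2 is the first non-negative integer missing from the set.

2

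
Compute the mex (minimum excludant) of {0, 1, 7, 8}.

The values 0, 1 are all present; 2 is the first non-negative integer missing from the set.

2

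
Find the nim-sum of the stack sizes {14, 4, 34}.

40

Bitwise XOR of the heap sizes:
  001110  (14)
  000100  (4)
  100010  (34)
  ------
  101000  (40)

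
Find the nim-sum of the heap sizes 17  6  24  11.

4

Write each in binary and XOR column by column:
  10001  (17)
  00110  (6)
  11000  (24)
  01011  (11)
  -----
  00100  (4)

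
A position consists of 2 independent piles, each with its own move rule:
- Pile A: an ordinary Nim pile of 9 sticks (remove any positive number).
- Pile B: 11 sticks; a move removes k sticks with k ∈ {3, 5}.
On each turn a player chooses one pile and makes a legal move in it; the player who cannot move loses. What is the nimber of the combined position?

8

Pile A is a plain Nim pile of size 9, so its Grundy value is 9.
Build the Grundy sequence for pile B with g(k) = mex{g(k−s) : s ∈ {3, 5}, s ≤ k}:
k:     0  1  2  3  4  5  6  7  8  9 10 11
g(k):  0  0  0  1  1  1  2  2  0  0  0  1
So g(11) = 1.
By the Sprague-Grundy theorem, the Grundy value of a sum of independent games is the XOR of the component values.
Combined value = 9 ⊕ 1 = 8.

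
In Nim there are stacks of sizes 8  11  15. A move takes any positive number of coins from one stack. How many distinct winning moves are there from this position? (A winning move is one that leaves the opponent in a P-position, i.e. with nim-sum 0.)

3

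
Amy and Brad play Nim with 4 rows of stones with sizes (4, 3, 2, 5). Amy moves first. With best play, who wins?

Brad wins

Nim-sum: 4 ^ 3 ^ 2 ^ 5 = 0.
The nim-sum is 0, so this is a P-position: the player to move is in a losing position under optimal play; Amy is about to move from it and so loses — Brad wins.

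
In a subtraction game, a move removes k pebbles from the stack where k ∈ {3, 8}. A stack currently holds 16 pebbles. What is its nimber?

1

Compute g(0), g(1), … for moves {3, 8}:
k:     0  1  2  3  4  5  6  7  8  9 10 11 12 13 14 15 16
g(k):  0  0  0  1  1  1  0  0  2  1  1  0  0  0  1  1  1
So g(16) = 1.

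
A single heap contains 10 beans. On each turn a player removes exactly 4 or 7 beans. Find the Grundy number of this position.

2

Build the Grundy sequence with g(k) = mex{g(k−s) : s ∈ {4, 7}, s ≤ k}:
g(0) = mex{} = 0
g(1) = mex{} = 0
g(2) = mex{} = 0
g(3) = mex{} = 0
g(4) = mex{0} = 1
g(5) = mex{0} = 1
g(6) = mex{0} = 1
g(7) = mex{0} = 1
g(8) = mex{0,1} = 2
g(9) = mex{0,1} = 2
g(10) = mex{0,1} = 2
So g(10) = 2.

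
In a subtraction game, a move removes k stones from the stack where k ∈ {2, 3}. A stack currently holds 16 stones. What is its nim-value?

Compute g(0), g(1), … for moves {2, 3}:
k:     0  1  2  3  4  5  6  7  8  9 10 11 12 13 14 15 16
g(k):  0  0  1  1  2  0  0  1  1  2  0  0  1  1  2  0  0
So g(16) = 0.

0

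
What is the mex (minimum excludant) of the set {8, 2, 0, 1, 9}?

3

The values 0, 1, 2 are all present; 3 is the first non-negative integer missing from the set.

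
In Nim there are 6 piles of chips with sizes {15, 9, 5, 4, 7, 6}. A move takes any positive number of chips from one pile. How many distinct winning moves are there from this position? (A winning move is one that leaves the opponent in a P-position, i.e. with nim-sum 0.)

Nim-sum: 15 XOR 9 XOR 5 XOR 4 XOR 7 XOR 6 = 6.
The overall nim-sum is X = 6. A pile of size p has a winning move iff p XOR X < p (reduce it to p XOR X).
  15: 15 XOR 6 = 9 < 15 — winning move (to 9).
  9: 9 XOR 6 = 15 ≥ 9 — no move.
  5: 5 XOR 6 = 3 < 5 — winning move (to 3).
  4: 4 XOR 6 = 2 < 4 — winning move (to 2).
  7: 7 XOR 6 = 1 < 7 — winning move (to 1).
  6: 6 XOR 6 = 0 < 6 — winning move (to 0).
That gives 5 winning moves.

5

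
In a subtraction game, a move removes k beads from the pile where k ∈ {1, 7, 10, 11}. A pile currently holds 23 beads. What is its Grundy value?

1

Build the Grundy sequence with g(k) = mex{g(k−s) : s ∈ {1, 7, 10, 11}, s ≤ k}:
k:     0  1  2  3  4  5  6  7  8  9 10 11 12 13 14 15 16 17 18 19 20 21 22 23
g(k):  0  1  0  1  0  1  0  1  0  1  2  3  2  3  2  3  2  3  2  3  0  1  0  1
So g(23) = 1.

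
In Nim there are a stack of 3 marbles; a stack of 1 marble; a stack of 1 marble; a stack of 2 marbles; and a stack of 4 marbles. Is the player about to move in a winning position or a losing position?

Nim-sum: 3 ^ 1 ^ 1 ^ 2 ^ 4 = 5.
The nim-sum is 5 ≠ 0, so this is an N-position: the player to move can win.

Winning position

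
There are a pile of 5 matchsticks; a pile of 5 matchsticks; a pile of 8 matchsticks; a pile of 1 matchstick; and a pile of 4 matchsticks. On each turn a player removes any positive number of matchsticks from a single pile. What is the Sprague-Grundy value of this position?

Compute the nim-sum pairwise:
5 XOR 5 = 0
0 XOR 8 = 8
8 XOR 1 = 9
9 XOR 4 = 13

13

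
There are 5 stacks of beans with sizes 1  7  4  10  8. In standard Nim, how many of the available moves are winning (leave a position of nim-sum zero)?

0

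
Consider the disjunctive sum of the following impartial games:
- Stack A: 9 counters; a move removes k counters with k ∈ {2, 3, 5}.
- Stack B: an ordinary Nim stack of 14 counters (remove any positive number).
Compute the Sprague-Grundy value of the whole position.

Grundy values for stack A (subtraction set {2, 3, 5}):
k:     0  1  2  3  4  5  6  7  8  9
g(k):  0  0  1  1  2  2  3  0  0  1
So g(9) = 1.
Stack B is a plain Nim stack of size 14, so its Grundy value is 14.
By the Sprague-Grundy theorem, the Grundy value of a sum of independent games is the XOR of the component values.
Combined value = 1 ⊕ 14 = 15.

15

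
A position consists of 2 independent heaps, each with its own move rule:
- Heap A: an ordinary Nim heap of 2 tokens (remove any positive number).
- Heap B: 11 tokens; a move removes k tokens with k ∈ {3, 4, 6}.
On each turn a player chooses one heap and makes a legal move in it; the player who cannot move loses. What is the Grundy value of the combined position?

2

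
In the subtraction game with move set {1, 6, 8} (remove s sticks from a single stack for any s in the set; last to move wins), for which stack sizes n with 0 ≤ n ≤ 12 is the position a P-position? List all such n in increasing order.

Build the Grundy sequence with g(k) = mex{g(k−s) : s ∈ {1, 6, 8}, s ≤ k}:
g(0) = mex{} = 0
g(1) = mex{0} = 1
g(2) = mex{1} = 0
g(3) = mex{0} = 1
g(4) = mex{1} = 0
g(5) = mex{0} = 1
g(6) = mex{0,1} = 2
g(7) = mex{1,2} = 0
g(8) = mex{0} = 1
g(9) = mex{1} = 0
g(10) = mex{0} = 1
g(11) = mex{1} = 0
g(12) = mex{0,2} = 1
The P-positions (g = 0) in 0..12 are 0, 2, 4, 7, 9, 11.

0, 2, 4, 7, 9, 11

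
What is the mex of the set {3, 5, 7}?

0 is not in the set, so the mex is 0.

0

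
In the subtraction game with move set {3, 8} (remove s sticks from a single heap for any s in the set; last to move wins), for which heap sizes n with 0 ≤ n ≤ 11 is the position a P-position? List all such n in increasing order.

0, 1, 2, 6, 7, 11

Build the Grundy sequence with g(k) = mex{g(k−s) : s ∈ {3, 8}, s ≤ k}:
k:     0  1  2  3  4  5  6  7  8  9 10 11
g(k):  0  0  0  1  1  1  0  0  2  1  1  0
The P-positions (g = 0) in 0..11 are 0, 1, 2, 6, 7, 11.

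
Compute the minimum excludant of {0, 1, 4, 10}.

The values 0, 1 are all present; 2 is the first non-negative integer missing from the set.

2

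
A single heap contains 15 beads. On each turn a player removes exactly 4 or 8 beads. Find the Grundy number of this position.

Build the Grundy sequence with g(k) = mex{g(k−s) : s ∈ {4, 8}, s ≤ k}:
k:     0  1  2  3  4  5  6  7  8  9 10 11 12 13 14 15
g(k):  0  0  0  0  1  1  1  1  2  2  2  2  0  0  0  0
So g(15) = 0.

0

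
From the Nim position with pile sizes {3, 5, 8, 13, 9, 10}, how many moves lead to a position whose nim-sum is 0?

Nim-sum: 3 ⊕ 5 ⊕ 8 ⊕ 13 ⊕ 9 ⊕ 10 = 0.
The nim-sum is already 0, so every move leaves a nonzero nim-sum — there are no winning moves.

0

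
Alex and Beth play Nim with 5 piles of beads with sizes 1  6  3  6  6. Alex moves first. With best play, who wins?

Alex wins

Compute the nim-sum pairwise:
1 XOR 6 = 7
7 XOR 3 = 4
4 XOR 6 = 2
2 XOR 6 = 4
The nim-sum is 4 ≠ 0, so this is an N-position: the player to move can win; Alex has a winning move.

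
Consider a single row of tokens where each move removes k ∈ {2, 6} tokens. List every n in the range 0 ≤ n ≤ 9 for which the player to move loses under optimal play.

0, 1, 4, 5, 8, 9

Build the Grundy sequence with g(k) = mex{g(k−s) : s ∈ {2, 6}, s ≤ k}:
k:     0  1  2  3  4  5  6  7  8  9
g(k):  0  0  1  1  0  0  1  1  0  0
The P-positions (g = 0) in 0..9 are 0, 1, 4, 5, 8, 9.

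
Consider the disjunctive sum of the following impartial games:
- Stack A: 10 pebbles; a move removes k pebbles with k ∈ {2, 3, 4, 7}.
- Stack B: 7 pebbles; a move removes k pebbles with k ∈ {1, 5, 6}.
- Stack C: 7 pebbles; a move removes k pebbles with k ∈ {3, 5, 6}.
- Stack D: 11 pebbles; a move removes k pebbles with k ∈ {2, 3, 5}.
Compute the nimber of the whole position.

1

For stack A, compute g(0), g(1), … with moves {2, 3, 4, 7}:
k:     0  1  2  3  4  5  6  7  8  9 10
g(k):  0  0  1  1  2  2  0  3  1  4  2
So g(10) = 2.
Build the Grundy sequence for stack B with g(k) = mex{g(k−s) : s ∈ {1, 5, 6}, s ≤ k}:
g(0) = mex{} = 0
g(1) = mex{0} = 1
g(2) = mex{1} = 0
g(3) = mex{0} = 1
g(4) = mex{1} = 0
g(5) = mex{0} = 1
g(6) = mex{0,1} = 2
g(7) = mex{0,1,2} = 3
So g(7) = 3.
For stack C, compute g(0), g(1), … with moves {3, 5, 6}:
g(0) = mex{} = 0
g(1) = mex{} = 0
g(2) = mex{} = 0
g(3) = mex{0} = 1
g(4) = mex{0} = 1
g(5) = mex{0} = 1
g(6) = mex{0,1} = 2
g(7) = mex{0,1} = 2
So g(7) = 2.
Build the Grundy sequence for stack D with g(k) = mex{g(k−s) : s ∈ {2, 3, 5}, s ≤ k}:
g(0) = mex{} = 0
g(1) = mex{} = 0
g(2) = mex{0} = 1
g(3) = mex{0} = 1
g(4) = mex{0,1} = 2
g(5) = mex{0,1} = 2
g(6) = mex{0,1,2} = 3
g(7) = mex{1,2} = 0
g(8) = mex{1,2,3} = 0
g(9) = mex{0,2,3} = 1
g(10) = mex{0,2} = 1
g(11) = mex{0,1,3} = 2
So g(11) = 2.
The value of a disjunctive sum is the nim-sum of the parts.
Combined value = 2 XOR 3 XOR 2 XOR 2 = 1.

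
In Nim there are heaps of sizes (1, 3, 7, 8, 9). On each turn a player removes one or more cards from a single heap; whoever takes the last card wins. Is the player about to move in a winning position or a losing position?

Compute the nim-sum pairwise:
1 ^ 3 = 2
2 ^ 7 = 5
5 ^ 8 = 13
13 ^ 9 = 4
The nim-sum is 4 ≠ 0, so this is an N-position: the player to move can win.

Winning position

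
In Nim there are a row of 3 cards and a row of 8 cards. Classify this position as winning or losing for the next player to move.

Winning position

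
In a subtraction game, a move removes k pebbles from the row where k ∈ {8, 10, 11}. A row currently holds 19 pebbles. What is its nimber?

Build the Grundy sequence with g(k) = mex{g(k−s) : s ∈ {8, 10, 11}, s ≤ k}:
k:     0  1  2  3  4  5  6  7  8  9 10 11 12 13 14 15 16 17 18 19
g(k):  0  0  0  0  0  0  0  0  1  1  1  1  1  1  1  1  2  2  2  0
So g(19) = 0.

0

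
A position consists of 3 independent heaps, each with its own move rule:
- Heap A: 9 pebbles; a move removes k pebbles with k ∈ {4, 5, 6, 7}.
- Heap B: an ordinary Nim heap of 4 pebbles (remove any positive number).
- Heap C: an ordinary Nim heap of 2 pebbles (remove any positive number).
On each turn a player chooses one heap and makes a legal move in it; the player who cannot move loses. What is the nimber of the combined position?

Build the Grundy sequence for heap A with g(k) = mex{g(k−s) : s ∈ {4, 5, 6, 7}, s ≤ k}:
k:     0  1  2  3  4  5  6  7  8  9
g(k):  0  0  0  0  1  1  1  1  2  2
So g(9) = 2.
Heap B is a plain Nim heap of size 4, so its Grundy value is 4.
Heap C is a plain Nim heap of size 2, so its Grundy value is 2.
By the Sprague-Grundy theorem, the Grundy value of a sum of independent games is the XOR of the component values.
Combined value = 2 XOR 4 XOR 2 = 4.

4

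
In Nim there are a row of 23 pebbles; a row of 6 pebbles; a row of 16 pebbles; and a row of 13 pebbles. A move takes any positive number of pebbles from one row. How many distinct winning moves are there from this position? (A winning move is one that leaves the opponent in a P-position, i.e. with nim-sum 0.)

Compute the nim-sum pairwise:
23 ⊕ 6 = 17
17 ⊕ 16 = 1
1 ⊕ 13 = 12
The overall nim-sum is X = 12. A row of size p has a winning move iff p XOR X < p (reduce it to p XOR X).
  23: 23 XOR 12 = 27 ≥ 23 — no move.
  6: 6 XOR 12 = 10 ≥ 6 — no move.
  16: 16 XOR 12 = 28 ≥ 16 — no move.
  13: 13 XOR 12 = 1 < 13 — winning move (to 1).
That gives 1 winning move.

1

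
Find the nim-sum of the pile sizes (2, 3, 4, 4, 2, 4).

7

Nim-sum: 2 XOR 3 XOR 4 XOR 4 XOR 2 XOR 4 = 7.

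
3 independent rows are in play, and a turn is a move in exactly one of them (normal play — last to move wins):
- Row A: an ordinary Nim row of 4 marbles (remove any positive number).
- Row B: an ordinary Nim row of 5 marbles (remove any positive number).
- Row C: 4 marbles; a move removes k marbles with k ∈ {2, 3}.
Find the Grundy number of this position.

Row A is a plain Nim row of size 4, so its Grundy value is 4.
Row B is a plain Nim row of size 5, so its Grundy value is 5.
Build the Grundy sequence for row C with g(k) = mex{g(k−s) : s ∈ {2, 3}, s ≤ k}:
g(0) = mex{} = 0
g(1) = mex{} = 0
g(2) = mex{0} = 1
g(3) = mex{0} = 1
g(4) = mex{0,1} = 2
So g(4) = 2.
By the Sprague-Grundy theorem, the Grundy value of a sum of independent games is the XOR of the component values.
Combined value = 4 XOR 5 XOR 2 = 3.

3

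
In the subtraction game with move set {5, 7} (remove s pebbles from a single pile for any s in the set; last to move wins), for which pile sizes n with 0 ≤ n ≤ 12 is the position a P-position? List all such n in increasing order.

Compute g(0), g(1), … for moves {5, 7}:
k:     0  1  2  3  4  5  6  7  8  9 10 11 12
g(k):  0  0  0  0  0  1  1  1  1  1  2  2  0
The P-positions (g = 0) in 0..12 are 0, 1, 2, 3, 4, 12.

0, 1, 2, 3, 4, 12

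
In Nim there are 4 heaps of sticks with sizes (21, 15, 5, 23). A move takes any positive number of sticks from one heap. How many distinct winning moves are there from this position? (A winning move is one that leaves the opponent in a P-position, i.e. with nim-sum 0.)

Nim-sum: 21 ^ 15 ^ 5 ^ 23 = 8.
The overall nim-sum is X = 8. A heap of size p has a winning move iff p XOR X < p (reduce it to p XOR X).
  21: 21 XOR 8 = 29 ≥ 21 — no move.
  15: 15 XOR 8 = 7 < 15 — winning move (to 7).
  5: 5 XOR 8 = 13 ≥ 5 — no move.
  23: 23 XOR 8 = 31 ≥ 23 — no move.
That gives 1 winning move.

1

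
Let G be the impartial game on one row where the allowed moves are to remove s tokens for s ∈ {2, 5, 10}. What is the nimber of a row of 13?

Compute g(0), g(1), … for moves {2, 5, 10}:
k:     0  1  2  3  4  5  6  7  8  9 10 11 12 13
g(k):  0  0  1  1  0  2  1  0  0  1  1  2  2  3
So g(13) = 3.

3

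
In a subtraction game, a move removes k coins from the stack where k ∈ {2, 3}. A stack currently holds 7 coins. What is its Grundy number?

1

Build the Grundy sequence with g(k) = mex{g(k−s) : s ∈ {2, 3}, s ≤ k}:
k:     0  1  2  3  4  5  6  7
g(k):  0  0  1  1  2  0  0  1
So g(7) = 1.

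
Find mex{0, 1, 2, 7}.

The values 0, 1, 2 are all present; 3 is the first non-negative integer missing from the set.

3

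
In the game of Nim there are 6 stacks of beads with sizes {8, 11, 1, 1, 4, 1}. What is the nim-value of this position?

6

Nim-sum: 8 ⊕ 11 ⊕ 1 ⊕ 1 ⊕ 4 ⊕ 1 = 6.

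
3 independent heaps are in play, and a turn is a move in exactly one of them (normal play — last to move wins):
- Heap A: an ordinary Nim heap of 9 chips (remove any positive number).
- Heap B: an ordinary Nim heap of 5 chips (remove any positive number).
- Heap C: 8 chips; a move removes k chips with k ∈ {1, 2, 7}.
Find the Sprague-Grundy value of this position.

14

Heap A is a plain Nim heap of size 9, so its Grundy value is 9.
Heap B is a plain Nim heap of size 5, so its Grundy value is 5.
For heap C, compute g(0), g(1), … with moves {1, 2, 7}:
k:     0  1  2  3  4  5  6  7  8
g(k):  0  1  2  0  1  2  0  1  2
So g(8) = 2.
The value of a disjunctive sum is the nim-sum of the parts.
Combined value = 9 ⊕ 5 ⊕ 2 = 14.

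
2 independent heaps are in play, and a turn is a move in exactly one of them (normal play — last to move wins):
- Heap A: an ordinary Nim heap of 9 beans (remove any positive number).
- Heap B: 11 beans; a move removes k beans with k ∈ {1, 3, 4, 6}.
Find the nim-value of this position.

Heap A is a plain Nim heap of size 9, so its Grundy value is 9.
Build the Grundy sequence for heap B with g(k) = mex{g(k−s) : s ∈ {1, 3, 4, 6}, s ≤ k}:
k:     0  1  2  3  4  5  6  7  8  9 10 11
g(k):  0  1  0  1  2  3  2  0  1  0  1  2
So g(11) = 2.
The value of a disjunctive sum is the nim-sum of the parts.
Combined value = 9 ⊕ 2 = 11.

11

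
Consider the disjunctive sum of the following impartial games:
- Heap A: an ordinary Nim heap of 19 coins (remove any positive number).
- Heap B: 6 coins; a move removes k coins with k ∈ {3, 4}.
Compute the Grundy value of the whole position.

Heap A is a plain Nim heap of size 19, so its Grundy value is 19.
Grundy values for heap B (subtraction set {3, 4}):
k:     0  1  2  3  4  5  6
g(k):  0  0  0  1  1  1  2
So g(6) = 2.
The value of a disjunctive sum is the nim-sum of the parts.
Combined value = 19 XOR 2 = 17.

17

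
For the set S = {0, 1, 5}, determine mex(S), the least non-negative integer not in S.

2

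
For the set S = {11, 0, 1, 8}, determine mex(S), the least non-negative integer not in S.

The values 0, 1 are all present; 2 is the first non-negative integer missing from the set.

2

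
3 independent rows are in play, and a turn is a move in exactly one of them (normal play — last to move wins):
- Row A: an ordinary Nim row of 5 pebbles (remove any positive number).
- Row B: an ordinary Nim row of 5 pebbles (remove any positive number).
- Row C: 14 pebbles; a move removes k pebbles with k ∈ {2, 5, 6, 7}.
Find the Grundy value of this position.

1

Row A is a plain Nim row of size 5, so its Grundy value is 5.
Row B is a plain Nim row of size 5, so its Grundy value is 5.
Grundy values for row C (subtraction set {2, 5, 6, 7}):
k:     0  1  2  3  4  5  6  7  8  9 10 11 12 13 14
g(k):  0  0  1  1  0  2  1  3  2  2  3  3  0  0  1
So g(14) = 1.
By the Sprague-Grundy theorem, the Grundy value of a sum of independent games is the XOR of the component values.
Combined value = 5 XOR 5 XOR 1 = 1.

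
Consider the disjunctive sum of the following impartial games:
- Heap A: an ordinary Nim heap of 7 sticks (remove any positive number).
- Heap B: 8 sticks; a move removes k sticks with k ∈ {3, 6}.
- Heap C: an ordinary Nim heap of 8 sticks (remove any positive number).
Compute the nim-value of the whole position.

Heap A is a plain Nim heap of size 7, so its Grundy value is 7.
Grundy values for heap B (subtraction set {3, 6}):
k:     0  1  2  3  4  5  6  7  8
g(k):  0  0  0  1  1  1  2  2  2
So g(8) = 2.
Heap C is a plain Nim heap of size 8, so its Grundy value is 8.
The value of a disjunctive sum is the nim-sum of the parts.
Combined value = 7 ⊕ 2 ⊕ 8 = 13.

13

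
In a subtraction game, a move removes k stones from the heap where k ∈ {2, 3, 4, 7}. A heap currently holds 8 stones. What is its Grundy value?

1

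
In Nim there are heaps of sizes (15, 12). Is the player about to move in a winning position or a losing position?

Winning position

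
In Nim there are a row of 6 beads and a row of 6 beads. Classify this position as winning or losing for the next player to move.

Losing position

Compute the nim-sum pairwise:
6 XOR 6 = 0
The nim-sum is 0, so this is a P-position: the player to move is in a losing position under optimal play.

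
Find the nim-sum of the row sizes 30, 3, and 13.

16

Compute the nim-sum pairwise:
30 XOR 3 = 29
29 XOR 13 = 16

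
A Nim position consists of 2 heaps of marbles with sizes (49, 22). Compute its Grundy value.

39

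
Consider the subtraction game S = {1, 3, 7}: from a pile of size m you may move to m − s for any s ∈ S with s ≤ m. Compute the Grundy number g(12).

Build the Grundy sequence with g(k) = mex{g(k−s) : s ∈ {1, 3, 7}, s ≤ k}:
k:     0  1  2  3  4  5  6  7  8  9 10 11 12
g(k):  0  1  0  1  0  1  0  1  0  1  0  1  0
So g(12) = 0.

0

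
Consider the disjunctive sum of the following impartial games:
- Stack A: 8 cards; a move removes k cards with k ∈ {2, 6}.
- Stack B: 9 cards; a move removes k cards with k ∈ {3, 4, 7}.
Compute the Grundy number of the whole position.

3

Grundy values for stack A (subtraction set {2, 6}):
g(0) = mex{} = 0
g(1) = mex{} = 0
g(2) = mex{0} = 1
g(3) = mex{0} = 1
g(4) = mex{1} = 0
g(5) = mex{1} = 0
g(6) = mex{0} = 1
g(7) = mex{0} = 1
g(8) = mex{1} = 0
So g(8) = 0.
For stack B, compute g(0), g(1), … with moves {3, 4, 7}:
k:     0  1  2  3  4  5  6  7  8  9
g(k):  0  0  0  1  1  1  2  2  2  3
So g(9) = 3.
The value of a disjunctive sum is the nim-sum of the parts.
Combined value = 0 ⊕ 3 = 3.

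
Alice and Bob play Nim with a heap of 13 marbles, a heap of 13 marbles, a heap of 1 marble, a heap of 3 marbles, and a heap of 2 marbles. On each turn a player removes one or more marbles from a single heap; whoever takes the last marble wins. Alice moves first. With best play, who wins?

Bitwise XOR of the heap sizes:
  1101  (13)
  1101  (13)
  0001  (1)
  0011  (3)
  0010  (2)
  ----
  0000  (0)
The nim-sum is 0, so this is a P-position: the player to move is in a losing position under optimal play; Alice is about to move from it and so loses — Bob wins.

Bob wins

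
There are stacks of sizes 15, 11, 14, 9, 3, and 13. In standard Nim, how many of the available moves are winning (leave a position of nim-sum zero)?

In binary:
  1111  (15)
  1011  (11)
  1110  (14)
  1001  (9)
  0011  (3)
  1101  (13)
  ----
  1101  (13)
The overall nim-sum is X = 13. A stack of size p has a winning move iff p XOR X < p (reduce it to p XOR X).
  15: 15 XOR 13 = 2 < 15 — winning move (to 2).
  11: 11 XOR 13 = 6 < 11 — winning move (to 6).
  14: 14 XOR 13 = 3 < 14 — winning move (to 3).
  9: 9 XOR 13 = 4 < 9 — winning move (to 4).
  3: 3 XOR 13 = 14 ≥ 3 — no move.
  13: 13 XOR 13 = 0 < 13 — winning move (to 0).
That gives 5 winning moves.

5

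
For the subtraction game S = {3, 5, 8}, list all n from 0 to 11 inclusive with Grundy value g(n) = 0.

0, 1, 2, 11

Build the Grundy sequence with g(k) = mex{g(k−s) : s ∈ {3, 5, 8}, s ≤ k}:
k:     0  1  2  3  4  5  6  7  8  9 10 11
g(k):  0  0  0  1  1  1  2  2  2  3  3  0
The P-positions (g = 0) in 0..11 are 0, 1, 2, 11.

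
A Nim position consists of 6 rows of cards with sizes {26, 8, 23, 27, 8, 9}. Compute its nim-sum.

In binary:
  11010  (26)
  01000  (8)
  10111  (23)
  11011  (27)
  01000  (8)
  01001  (9)
  -----
  11111  (31)

31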